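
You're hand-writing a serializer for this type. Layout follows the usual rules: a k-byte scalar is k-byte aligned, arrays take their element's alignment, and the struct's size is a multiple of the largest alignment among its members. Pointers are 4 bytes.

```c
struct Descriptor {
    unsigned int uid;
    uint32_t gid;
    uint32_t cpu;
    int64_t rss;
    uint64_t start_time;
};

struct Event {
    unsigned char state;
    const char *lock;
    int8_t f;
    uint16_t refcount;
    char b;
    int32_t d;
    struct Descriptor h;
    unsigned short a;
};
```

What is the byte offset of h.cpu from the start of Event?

32

Descriptor: @0: uid [4B, align 4] → 4; @4: gid [4B, align 4] → 8; @8: cpu [4B, align 4] → 12; +4 pad (align 8); @16: rss [8B, align 8] → 24; @24: start_time [8B, align 8] → 32; size 32, align 8
@0: state [1B, align 1] → 1
+3 pad (align 4)
@4: lock [4B, align 4] → 8
@8: f [1B, align 1] → 9
+1 pad (align 2)
@10: refcount [2B, align 2] → 12
@12: b [1B, align 1] → 13
+3 pad (align 4)
@16: d [4B, align 4] → 20
+4 pad (align 8)
@24: h [32B, align 8] → 56
within Descriptor: cpu at 8
24 + 8 = 32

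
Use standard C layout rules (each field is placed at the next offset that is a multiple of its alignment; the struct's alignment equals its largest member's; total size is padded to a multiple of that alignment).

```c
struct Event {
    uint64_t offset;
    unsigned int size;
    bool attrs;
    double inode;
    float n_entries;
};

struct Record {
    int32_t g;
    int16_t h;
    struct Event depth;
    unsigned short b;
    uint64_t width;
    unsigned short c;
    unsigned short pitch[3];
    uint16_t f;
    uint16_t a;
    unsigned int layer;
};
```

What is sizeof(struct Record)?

72

Event: @0: offset [8B, align 8] → 8; @8: size [4B, align 4] → 12; @12: attrs [1B, align 1] → 13; +3 pad (align 8); @16: inode [8B, align 8] → 24; @24: n_entries [4B, align 4] → 28; +4 tail pad (align 8); size 32, align 8
@0: g [4B, align 4] → 4
@4: h [2B, align 2] → 6
+2 pad (align 8)
@8: depth [32B, align 8] → 40
@40: b [2B, align 2] → 42
+6 pad (align 8)
@48: width [8B, align 8] → 56
@56: c [2B, align 2] → 58
@58: pitch [6B, align 2] → 64
@64: f [2B, align 2] → 66
@66: a [2B, align 2] → 68
@68: layer [4B, align 4] → 72
size 72, align 8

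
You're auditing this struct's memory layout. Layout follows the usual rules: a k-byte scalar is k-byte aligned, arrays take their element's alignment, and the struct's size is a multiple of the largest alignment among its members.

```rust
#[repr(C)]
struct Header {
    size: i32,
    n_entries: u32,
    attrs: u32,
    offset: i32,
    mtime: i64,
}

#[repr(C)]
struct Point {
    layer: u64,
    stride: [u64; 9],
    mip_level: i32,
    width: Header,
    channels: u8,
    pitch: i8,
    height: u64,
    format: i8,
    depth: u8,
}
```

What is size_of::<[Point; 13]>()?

1768

Header: @0: size [4B, align 4] → 4; @4: n_entries [4B, align 4] → 8; @8: attrs [4B, align 4] → 12; @12: offset [4B, align 4] → 16; @16: mtime [8B, align 8] → 24; size 24, align 8
@0: layer [8B, align 8] → 8
@8: stride [72B, align 8] → 80
@80: mip_level [4B, align 4] → 84
+4 pad (align 8)
@88: width [24B, align 8] → 112
@112: channels [1B, align 1] → 113
@113: pitch [1B, align 1] → 114
+6 pad (align 8)
@120: height [8B, align 8] → 128
@128: format [1B, align 1] → 129
@129: depth [1B, align 1] → 130
+6 tail pad (align 8)
size 136, align 8
array of 13: 13 × 136 = 1768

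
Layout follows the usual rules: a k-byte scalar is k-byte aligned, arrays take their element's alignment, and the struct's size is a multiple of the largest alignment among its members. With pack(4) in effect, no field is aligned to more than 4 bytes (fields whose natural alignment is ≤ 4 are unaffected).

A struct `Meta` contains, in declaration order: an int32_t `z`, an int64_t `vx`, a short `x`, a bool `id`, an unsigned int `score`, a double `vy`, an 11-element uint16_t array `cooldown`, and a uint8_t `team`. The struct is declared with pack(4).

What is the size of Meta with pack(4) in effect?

0..4  z  (4B, 4-aligned)
4..12  vx  (8B, 4-aligned)
12..14  x  (2B, 2-aligned)
14..15  id  (1B, 1-aligned)
15..16  -- padding (1B)
16..20  score  (4B, 4-aligned)
20..28  vy  (8B, 4-aligned)
28..50  cooldown  (22B, 2-aligned)
50..51  team  (1B, 1-aligned)
51..52  -- tail padding (1B)
sizeof = 52, alignof = 4

52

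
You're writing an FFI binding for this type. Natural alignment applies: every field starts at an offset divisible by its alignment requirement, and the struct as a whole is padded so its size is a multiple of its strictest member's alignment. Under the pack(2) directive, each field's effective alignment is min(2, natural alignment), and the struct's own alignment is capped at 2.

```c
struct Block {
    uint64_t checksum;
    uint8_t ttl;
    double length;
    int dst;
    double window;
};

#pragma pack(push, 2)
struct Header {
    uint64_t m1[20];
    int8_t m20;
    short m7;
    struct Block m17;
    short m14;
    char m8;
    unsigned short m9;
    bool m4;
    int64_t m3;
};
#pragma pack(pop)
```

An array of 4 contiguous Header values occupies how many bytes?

880

Block: checksum at 0 (size 8, align 8) → ends 8; ttl at 8 (size 1, align 1) → ends 9; pad 7 to align 8 for length; length at 16 (size 8, align 8) → ends 24; dst at 24 (size 4, align 4) → ends 28; pad 4 to align 8 for window; window at 32 (size 8, align 8) → ends 40; total 40 bytes, alignment 8
m1 at 0 (size 160, align 2) → ends 160
m20 at 160 (size 1, align 1) → ends 161
pad 1 to align 2 for m7
m7 at 162 (size 2, align 2) → ends 164
m17 at 164 (size 40, align 2) → ends 204
m14 at 204 (size 2, align 2) → ends 206
m8 at 206 (size 1, align 1) → ends 207
pad 1 to align 2 for m9
m9 at 208 (size 2, align 2) → ends 210
m4 at 210 (size 1, align 1) → ends 211
pad 1 to align 2 for m3
m3 at 212 (size 8, align 2) → ends 220
total 220 bytes, alignment 2
array of 4: 4 × 220 = 880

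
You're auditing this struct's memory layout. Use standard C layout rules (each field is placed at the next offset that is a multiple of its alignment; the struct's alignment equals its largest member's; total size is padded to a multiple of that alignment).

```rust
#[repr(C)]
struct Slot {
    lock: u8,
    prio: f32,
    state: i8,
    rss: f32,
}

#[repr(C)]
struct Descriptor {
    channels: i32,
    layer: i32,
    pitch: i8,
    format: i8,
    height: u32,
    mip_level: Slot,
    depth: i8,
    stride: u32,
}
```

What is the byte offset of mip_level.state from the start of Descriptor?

Slot: lock at 0 (size 1, align 1) → ends 1; pad 3 to align 4 for prio; prio at 4 (size 4, align 4) → ends 8; state at 8 (size 1, align 1) → ends 9; pad 3 to align 4 for rss; rss at 12 (size 4, align 4) → ends 16; total 16 bytes, alignment 4
channels at 0 (size 4, align 4) → ends 4
layer at 4 (size 4, align 4) → ends 8
pitch at 8 (size 1, align 1) → ends 9
format at 9 (size 1, align 1) → ends 10
pad 2 to align 4 for height
height at 12 (size 4, align 4) → ends 16
mip_level at 16 (size 16, align 4) → ends 32
within Slot: state at 8
16 + 8 = 24

24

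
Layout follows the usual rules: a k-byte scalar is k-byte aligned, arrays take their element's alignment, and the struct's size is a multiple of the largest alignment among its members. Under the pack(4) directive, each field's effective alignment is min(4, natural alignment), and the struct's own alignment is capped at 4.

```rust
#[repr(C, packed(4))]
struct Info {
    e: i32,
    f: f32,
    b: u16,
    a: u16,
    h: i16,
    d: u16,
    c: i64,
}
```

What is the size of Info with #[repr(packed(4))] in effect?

0..4  e  (4B, 4-aligned)
4..8  f  (4B, 4-aligned)
8..10  b  (2B, 2-aligned)
10..12  a  (2B, 2-aligned)
12..14  h  (2B, 2-aligned)
14..16  d  (2B, 2-aligned)
16..24  c  (8B, 4-aligned)
sizeof = 24, alignof = 4

24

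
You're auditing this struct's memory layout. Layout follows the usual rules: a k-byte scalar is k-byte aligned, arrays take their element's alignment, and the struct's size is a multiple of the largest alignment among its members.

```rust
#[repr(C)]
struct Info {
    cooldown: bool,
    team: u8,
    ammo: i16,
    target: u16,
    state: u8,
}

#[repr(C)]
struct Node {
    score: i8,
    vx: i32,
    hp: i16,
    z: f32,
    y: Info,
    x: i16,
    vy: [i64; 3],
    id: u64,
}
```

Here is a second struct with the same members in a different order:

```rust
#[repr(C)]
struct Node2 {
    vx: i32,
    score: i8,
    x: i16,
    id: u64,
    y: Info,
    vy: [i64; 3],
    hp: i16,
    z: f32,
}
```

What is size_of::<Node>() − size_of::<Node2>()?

8

Info: 0..1  cooldown  (1B, 1-aligned); 1..2  team  (1B, 1-aligned); 2..4  ammo  (2B, 2-aligned); 4..6  target  (2B, 2-aligned); 6..7  state  (1B, 1-aligned); 7..8  -- tail padding (1B); sizeof = 8, alignof = 2
0..1  score  (1B, 1-aligned)
1..4  -- padding (3B)
4..8  vx  (4B, 4-aligned)
8..10  hp  (2B, 2-aligned)
10..12  -- padding (2B)
12..16  z  (4B, 4-aligned)
16..24  y  (8B, 2-aligned)
24..26  x  (2B, 2-aligned)
26..32  -- padding (6B)
32..56  vy  (24B, 8-aligned)
56..64  id  (8B, 8-aligned)
sizeof = 64, alignof = 8
— Node2 —
0..4  vx  (4B, 4-aligned)
4..5  score  (1B, 1-aligned)
5..6  -- padding (1B)
6..8  x  (2B, 2-aligned)
8..16  id  (8B, 8-aligned)
16..24  y  (8B, 2-aligned)
24..48  vy  (24B, 8-aligned)
48..50  hp  (2B, 2-aligned)
50..52  -- padding (2B)
52..56  z  (4B, 4-aligned)
sizeof = 56, alignof = 8
64 − 56 = 8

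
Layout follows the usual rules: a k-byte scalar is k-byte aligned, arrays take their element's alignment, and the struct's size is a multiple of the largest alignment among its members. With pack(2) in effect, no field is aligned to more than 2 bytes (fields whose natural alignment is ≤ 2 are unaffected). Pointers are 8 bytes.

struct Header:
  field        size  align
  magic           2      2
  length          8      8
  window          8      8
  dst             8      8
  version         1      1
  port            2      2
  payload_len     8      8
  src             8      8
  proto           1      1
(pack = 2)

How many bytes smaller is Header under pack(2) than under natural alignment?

natural layout:
  @0: magic [2B, align 2] → 2
  +6 pad (align 8)
  @8: length [8B, align 8] → 16
  @16: window [8B, align 8] → 24
  @24: dst [8B, align 8] → 32
  @32: version [1B, align 1] → 33
  +1 pad (align 2)
  @34: port [2B, align 2] → 36
  +4 pad (align 8)
  @40: payload_len [8B, align 8] → 48
  @48: src [8B, align 8] → 56
  @56: proto [1B, align 1] → 57
  +7 tail pad (align 8)
  size 64, align 8
packed(2) layout:
  @0: magic [2B, align 2] → 2
  @2: length [8B, align 2] → 10
  @10: window [8B, align 2] → 18
  @18: dst [8B, align 2] → 26
  @26: version [1B, align 1] → 27
  +1 pad (align 2)
  @28: port [2B, align 2] → 30
  @30: payload_len [8B, align 2] → 38
  @38: src [8B, align 2] → 46
  @46: proto [1B, align 1] → 47
  +1 tail pad (align 2)
  size 48, align 2
64 − 48 = 16

16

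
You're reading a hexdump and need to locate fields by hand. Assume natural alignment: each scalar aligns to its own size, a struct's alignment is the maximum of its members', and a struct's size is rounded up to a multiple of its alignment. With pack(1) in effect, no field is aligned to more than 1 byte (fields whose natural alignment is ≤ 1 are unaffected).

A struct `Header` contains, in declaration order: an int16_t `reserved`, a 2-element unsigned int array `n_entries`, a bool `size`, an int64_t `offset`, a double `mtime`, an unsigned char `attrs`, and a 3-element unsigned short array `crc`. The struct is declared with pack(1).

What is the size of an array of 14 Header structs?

476

0..2  reserved  (2B, 1-aligned)
2..10  n_entries  (8B, 1-aligned)
10..11  size  (1B, 1-aligned)
11..19  offset  (8B, 1-aligned)
19..27  mtime  (8B, 1-aligned)
27..28  attrs  (1B, 1-aligned)
28..34  crc  (6B, 1-aligned)
sizeof = 34, alignof = 1
array of 14: 14 × 34 = 476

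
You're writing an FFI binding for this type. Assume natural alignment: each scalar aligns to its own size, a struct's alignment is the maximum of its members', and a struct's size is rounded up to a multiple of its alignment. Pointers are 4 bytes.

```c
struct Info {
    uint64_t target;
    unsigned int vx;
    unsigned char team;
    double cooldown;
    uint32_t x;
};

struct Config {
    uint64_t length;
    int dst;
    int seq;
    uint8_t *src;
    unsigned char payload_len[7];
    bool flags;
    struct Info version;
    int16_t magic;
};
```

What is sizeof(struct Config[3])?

216

Info: target at 0 (size 8, align 8) → ends 8; vx at 8 (size 4, align 4) → ends 12; team at 12 (size 1, align 1) → ends 13; pad 3 to align 8 for cooldown; cooldown at 16 (size 8, align 8) → ends 24; x at 24 (size 4, align 4) → ends 28; tail pad 4 to reach multiple of 8; total 32 bytes, alignment 8
length at 0 (size 8, align 8) → ends 8
dst at 8 (size 4, align 4) → ends 12
seq at 12 (size 4, align 4) → ends 16
src at 16 (size 4, align 4) → ends 20
payload_len at 20 (size 7, align 1) → ends 27
flags at 27 (size 1, align 1) → ends 28
pad 4 to align 8 for version
version at 32 (size 32, align 8) → ends 64
magic at 64 (size 2, align 2) → ends 66
tail pad 6 to reach multiple of 8
total 72 bytes, alignment 8
array of 3: 3 × 72 = 216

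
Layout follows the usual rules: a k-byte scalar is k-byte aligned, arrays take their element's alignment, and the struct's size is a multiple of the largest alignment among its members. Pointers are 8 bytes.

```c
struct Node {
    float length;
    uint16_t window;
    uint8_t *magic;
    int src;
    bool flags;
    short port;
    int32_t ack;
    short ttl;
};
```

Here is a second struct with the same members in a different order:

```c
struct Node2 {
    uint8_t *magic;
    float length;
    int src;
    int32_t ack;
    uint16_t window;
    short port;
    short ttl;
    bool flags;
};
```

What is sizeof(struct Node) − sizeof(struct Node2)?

0..4  length  (4B, 4-aligned)
4..6  window  (2B, 2-aligned)
6..8  -- padding (2B)
8..16  magic  (8B, 8-aligned)
16..20  src  (4B, 4-aligned)
20..21  flags  (1B, 1-aligned)
21..22  -- padding (1B)
22..24  port  (2B, 2-aligned)
24..28  ack  (4B, 4-aligned)
28..30  ttl  (2B, 2-aligned)
30..32  -- tail padding (2B)
sizeof = 32, alignof = 8
— Node2 —
0..8  magic  (8B, 8-aligned)
8..12  length  (4B, 4-aligned)
12..16  src  (4B, 4-aligned)
16..20  ack  (4B, 4-aligned)
20..22  window  (2B, 2-aligned)
22..24  port  (2B, 2-aligned)
24..26  ttl  (2B, 2-aligned)
26..27  flags  (1B, 1-aligned)
27..32  -- tail padding (5B)
sizeof = 32, alignof = 8
32 − 32 = 0

0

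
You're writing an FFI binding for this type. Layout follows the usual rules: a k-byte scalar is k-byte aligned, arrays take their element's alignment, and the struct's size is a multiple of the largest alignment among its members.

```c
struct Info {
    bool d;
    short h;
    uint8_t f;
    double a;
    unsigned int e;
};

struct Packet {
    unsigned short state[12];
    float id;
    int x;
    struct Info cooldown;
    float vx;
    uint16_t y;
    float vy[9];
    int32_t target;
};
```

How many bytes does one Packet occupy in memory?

104

Info: @0: d [1B, align 1] → 1; +1 pad (align 2); @2: h [2B, align 2] → 4; @4: f [1B, align 1] → 5; +3 pad (align 8); @8: a [8B, align 8] → 16; @16: e [4B, align 4] → 20; +4 tail pad (align 8); size 24, align 8
@0: state [24B, align 2] → 24
@24: id [4B, align 4] → 28
@28: x [4B, align 4] → 32
@32: cooldown [24B, align 8] → 56
@56: vx [4B, align 4] → 60
@60: y [2B, align 2] → 62
+2 pad (align 4)
@64: vy [36B, align 4] → 100
@100: target [4B, align 4] → 104
size 104, align 8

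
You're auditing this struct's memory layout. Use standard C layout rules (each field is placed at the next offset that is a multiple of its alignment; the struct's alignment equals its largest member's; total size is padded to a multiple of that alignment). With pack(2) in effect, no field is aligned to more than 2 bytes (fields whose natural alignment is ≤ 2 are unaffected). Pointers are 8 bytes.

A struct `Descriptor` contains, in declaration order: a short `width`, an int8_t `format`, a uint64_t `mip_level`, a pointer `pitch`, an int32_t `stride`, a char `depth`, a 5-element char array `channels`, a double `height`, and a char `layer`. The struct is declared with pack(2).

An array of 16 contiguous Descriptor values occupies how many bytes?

@0: width [2B, align 2] → 2
@2: format [1B, align 1] → 3
+1 pad (align 2)
@4: mip_level [8B, align 2] → 12
@12: pitch [8B, align 2] → 20
@20: stride [4B, align 2] → 24
@24: depth [1B, align 1] → 25
@25: channels [5B, align 1] → 30
@30: height [8B, align 2] → 38
@38: layer [1B, align 1] → 39
+1 tail pad (align 2)
size 40, align 2
array of 16: 16 × 40 = 640

640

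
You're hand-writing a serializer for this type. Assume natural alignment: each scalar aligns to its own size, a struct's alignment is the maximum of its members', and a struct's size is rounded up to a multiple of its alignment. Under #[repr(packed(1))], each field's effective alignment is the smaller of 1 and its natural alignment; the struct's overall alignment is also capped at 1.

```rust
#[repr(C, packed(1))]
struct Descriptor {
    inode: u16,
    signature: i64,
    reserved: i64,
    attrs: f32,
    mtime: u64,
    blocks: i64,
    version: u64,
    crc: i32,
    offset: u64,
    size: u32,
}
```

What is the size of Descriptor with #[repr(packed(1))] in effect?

@0: inode [2B, align 1] → 2
@2: signature [8B, align 1] → 10
@10: reserved [8B, align 1] → 18
@18: attrs [4B, align 1] → 22
@22: mtime [8B, align 1] → 30
@30: blocks [8B, align 1] → 38
@38: version [8B, align 1] → 46
@46: crc [4B, align 1] → 50
@50: offset [8B, align 1] → 58
@58: size [4B, align 1] → 62
size 62, align 1

62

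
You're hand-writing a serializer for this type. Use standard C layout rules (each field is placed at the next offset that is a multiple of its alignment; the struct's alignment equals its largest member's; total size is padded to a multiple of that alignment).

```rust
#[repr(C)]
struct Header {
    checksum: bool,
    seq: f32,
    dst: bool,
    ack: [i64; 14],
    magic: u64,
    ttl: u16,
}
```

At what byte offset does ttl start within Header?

136

@0: checksum [1B, align 1] → 1
+3 pad (align 4)
@4: seq [4B, align 4] → 8
@8: dst [1B, align 1] → 9
+7 pad (align 8)
@16: ack [112B, align 8] → 128
@128: magic [8B, align 8] → 136
@136: ttl [2B, align 2] → 138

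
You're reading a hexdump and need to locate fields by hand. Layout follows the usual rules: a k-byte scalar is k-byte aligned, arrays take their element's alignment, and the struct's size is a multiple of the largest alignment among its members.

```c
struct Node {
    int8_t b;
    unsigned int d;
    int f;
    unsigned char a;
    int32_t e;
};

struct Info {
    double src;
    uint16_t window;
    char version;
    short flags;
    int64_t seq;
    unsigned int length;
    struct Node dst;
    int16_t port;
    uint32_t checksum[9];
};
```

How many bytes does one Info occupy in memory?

88

Node: 0..1  b  (1B, 1-aligned); 1..4  -- padding (3B); 4..8  d  (4B, 4-aligned); 8..12  f  (4B, 4-aligned); 12..13  a  (1B, 1-aligned); 13..16  -- padding (3B); 16..20  e  (4B, 4-aligned); sizeof = 20, alignof = 4
0..8  src  (8B, 8-aligned)
8..10  window  (2B, 2-aligned)
10..11  version  (1B, 1-aligned)
11..12  -- padding (1B)
12..14  flags  (2B, 2-aligned)
14..16  -- padding (2B)
16..24  seq  (8B, 8-aligned)
24..28  length  (4B, 4-aligned)
28..48  dst  (20B, 4-aligned)
48..50  port  (2B, 2-aligned)
50..52  -- padding (2B)
52..88  checksum  (36B, 4-aligned)
sizeof = 88, alignof = 8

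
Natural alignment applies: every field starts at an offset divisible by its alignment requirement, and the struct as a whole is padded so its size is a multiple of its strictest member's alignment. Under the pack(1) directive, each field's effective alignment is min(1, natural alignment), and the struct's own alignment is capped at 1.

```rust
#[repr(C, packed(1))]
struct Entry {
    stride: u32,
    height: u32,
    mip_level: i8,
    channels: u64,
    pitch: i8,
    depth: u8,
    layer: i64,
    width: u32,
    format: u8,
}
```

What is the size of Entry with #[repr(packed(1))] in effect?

32

@0: stride [4B, align 1] → 4
@4: height [4B, align 1] → 8
@8: mip_level [1B, align 1] → 9
@9: channels [8B, align 1] → 17
@17: pitch [1B, align 1] → 18
@18: depth [1B, align 1] → 19
@19: layer [8B, align 1] → 27
@27: width [4B, align 1] → 31
@31: format [1B, align 1] → 32
size 32, align 1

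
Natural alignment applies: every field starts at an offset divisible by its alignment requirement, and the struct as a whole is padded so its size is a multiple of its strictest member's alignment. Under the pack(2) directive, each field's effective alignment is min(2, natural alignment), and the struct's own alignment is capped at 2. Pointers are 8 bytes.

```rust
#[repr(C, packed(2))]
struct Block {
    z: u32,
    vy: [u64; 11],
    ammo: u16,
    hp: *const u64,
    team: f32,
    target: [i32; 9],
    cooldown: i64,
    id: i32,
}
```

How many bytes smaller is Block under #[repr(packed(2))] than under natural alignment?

natural layout:
  @0: z [4B, align 4] → 4
  +4 pad (align 8)
  @8: vy [88B, align 8] → 96
  @96: ammo [2B, align 2] → 98
  +6 pad (align 8)
  @104: hp [8B, align 8] → 112
  @112: team [4B, align 4] → 116
  @116: target [36B, align 4] → 152
  @152: cooldown [8B, align 8] → 160
  @160: id [4B, align 4] → 164
  +4 tail pad (align 8)
  size 168, align 8
packed(2) layout:
  @0: z [4B, align 2] → 4
  @4: vy [88B, align 2] → 92
  @92: ammo [2B, align 2] → 94
  @94: hp [8B, align 2] → 102
  @102: team [4B, align 2] → 106
  @106: target [36B, align 2] → 142
  @142: cooldown [8B, align 2] → 150
  @150: id [4B, align 2] → 154
  size 154, align 2
168 − 154 = 14

14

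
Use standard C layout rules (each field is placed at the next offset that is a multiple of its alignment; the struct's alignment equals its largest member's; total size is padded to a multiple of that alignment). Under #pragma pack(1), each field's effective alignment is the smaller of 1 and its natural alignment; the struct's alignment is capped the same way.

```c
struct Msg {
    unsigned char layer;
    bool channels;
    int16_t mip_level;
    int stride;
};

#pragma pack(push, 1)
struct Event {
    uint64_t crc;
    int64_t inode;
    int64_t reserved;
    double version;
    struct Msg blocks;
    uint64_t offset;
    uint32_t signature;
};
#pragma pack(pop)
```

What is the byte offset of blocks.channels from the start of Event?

33

Msg: @0: layer [1B, align 1] → 1; @1: channels [1B, align 1] → 2; @2: mip_level [2B, align 2] → 4; @4: stride [4B, align 4] → 8; size 8, align 4
@0: crc [8B, align 1] → 8
@8: inode [8B, align 1] → 16
@16: reserved [8B, align 1] → 24
@24: version [8B, align 1] → 32
@32: blocks [8B, align 1] → 40
within Msg: channels at 1
32 + 1 = 33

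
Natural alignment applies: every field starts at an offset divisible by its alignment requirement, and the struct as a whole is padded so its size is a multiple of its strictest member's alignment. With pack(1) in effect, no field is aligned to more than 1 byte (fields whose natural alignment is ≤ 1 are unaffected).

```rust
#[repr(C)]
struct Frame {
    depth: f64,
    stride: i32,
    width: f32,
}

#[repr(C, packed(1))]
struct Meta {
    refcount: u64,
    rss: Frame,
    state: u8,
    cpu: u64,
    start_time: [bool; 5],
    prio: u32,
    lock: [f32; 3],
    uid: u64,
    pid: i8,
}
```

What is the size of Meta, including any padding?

Frame: @0: depth [8B, align 8] → 8; @8: stride [4B, align 4] → 12; @12: width [4B, align 4] → 16; size 16, align 8
@0: refcount [8B, align 1] → 8
@8: rss [16B, align 1] → 24
@24: state [1B, align 1] → 25
@25: cpu [8B, align 1] → 33
@33: start_time [5B, align 1] → 38
@38: prio [4B, align 1] → 42
@42: lock [12B, align 1] → 54
@54: uid [8B, align 1] → 62
@62: pid [1B, align 1] → 63
size 63, align 1

63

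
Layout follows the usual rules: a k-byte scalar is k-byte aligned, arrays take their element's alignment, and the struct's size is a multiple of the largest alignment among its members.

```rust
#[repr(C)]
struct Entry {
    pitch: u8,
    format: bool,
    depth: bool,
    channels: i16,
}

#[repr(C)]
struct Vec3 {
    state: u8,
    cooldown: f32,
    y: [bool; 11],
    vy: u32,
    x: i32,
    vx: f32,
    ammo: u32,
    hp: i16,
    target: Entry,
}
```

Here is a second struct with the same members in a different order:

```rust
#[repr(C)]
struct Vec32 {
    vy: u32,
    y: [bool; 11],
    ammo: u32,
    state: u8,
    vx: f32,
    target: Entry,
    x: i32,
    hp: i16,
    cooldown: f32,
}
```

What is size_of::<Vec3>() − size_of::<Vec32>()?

Entry: @0: pitch [1B, align 1] → 1; @1: format [1B, align 1] → 2; @2: depth [1B, align 1] → 3; +1 pad (align 2); @4: channels [2B, align 2] → 6; size 6, align 2
@0: state [1B, align 1] → 1
+3 pad (align 4)
@4: cooldown [4B, align 4] → 8
@8: y [11B, align 1] → 19
+1 pad (align 4)
@20: vy [4B, align 4] → 24
@24: x [4B, align 4] → 28
@28: vx [4B, align 4] → 32
@32: ammo [4B, align 4] → 36
@36: hp [2B, align 2] → 38
@38: target [6B, align 2] → 44
size 44, align 4
— Vec32 —
@0: vy [4B, align 4] → 4
@4: y [11B, align 1] → 15
+1 pad (align 4)
@16: ammo [4B, align 4] → 20
@20: state [1B, align 1] → 21
+3 pad (align 4)
@24: vx [4B, align 4] → 28
@28: target [6B, align 2] → 34
+2 pad (align 4)
@36: x [4B, align 4] → 40
@40: hp [2B, align 2] → 42
+2 pad (align 4)
@44: cooldown [4B, align 4] → 48
size 48, align 4
44 − 48 = -4

-4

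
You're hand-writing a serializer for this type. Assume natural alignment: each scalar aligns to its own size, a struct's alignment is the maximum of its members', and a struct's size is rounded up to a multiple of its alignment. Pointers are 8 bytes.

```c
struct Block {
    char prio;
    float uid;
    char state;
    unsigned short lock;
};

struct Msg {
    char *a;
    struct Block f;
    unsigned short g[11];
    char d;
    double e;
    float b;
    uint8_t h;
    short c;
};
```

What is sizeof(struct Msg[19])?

Block: 0..1  prio  (1B, 1-aligned); 1..4  -- padding (3B); 4..8  uid  (4B, 4-aligned); 8..9  state  (1B, 1-aligned); 9..10  -- padding (1B); 10..12  lock  (2B, 2-aligned); sizeof = 12, alignof = 4
0..8  a  (8B, 8-aligned)
8..20  f  (12B, 4-aligned)
20..42  g  (22B, 2-aligned)
42..43  d  (1B, 1-aligned)
43..48  -- padding (5B)
48..56  e  (8B, 8-aligned)
56..60  b  (4B, 4-aligned)
60..61  h  (1B, 1-aligned)
61..62  -- padding (1B)
62..64  c  (2B, 2-aligned)
sizeof = 64, alignof = 8
array of 19: 19 × 64 = 1216

1216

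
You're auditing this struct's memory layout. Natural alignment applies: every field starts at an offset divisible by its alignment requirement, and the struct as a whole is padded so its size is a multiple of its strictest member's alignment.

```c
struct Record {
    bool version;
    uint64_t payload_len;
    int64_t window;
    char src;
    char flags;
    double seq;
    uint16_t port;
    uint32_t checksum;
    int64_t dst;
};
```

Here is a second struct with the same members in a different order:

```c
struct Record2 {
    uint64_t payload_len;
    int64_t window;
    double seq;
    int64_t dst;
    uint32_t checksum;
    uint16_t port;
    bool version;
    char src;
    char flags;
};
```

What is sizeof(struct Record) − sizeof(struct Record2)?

8

0..1  version  (1B, 1-aligned)
1..8  -- padding (7B)
8..16  payload_len  (8B, 8-aligned)
16..24  window  (8B, 8-aligned)
24..25  src  (1B, 1-aligned)
25..26  flags  (1B, 1-aligned)
26..32  -- padding (6B)
32..40  seq  (8B, 8-aligned)
40..42  port  (2B, 2-aligned)
42..44  -- padding (2B)
44..48  checksum  (4B, 4-aligned)
48..56  dst  (8B, 8-aligned)
sizeof = 56, alignof = 8
— Record2 —
0..8  payload_len  (8B, 8-aligned)
8..16  window  (8B, 8-aligned)
16..24  seq  (8B, 8-aligned)
24..32  dst  (8B, 8-aligned)
32..36  checksum  (4B, 4-aligned)
36..38  port  (2B, 2-aligned)
38..39  version  (1B, 1-aligned)
39..40  src  (1B, 1-aligned)
40..41  flags  (1B, 1-aligned)
41..48  -- tail padding (7B)
sizeof = 48, alignof = 8
56 − 48 = 8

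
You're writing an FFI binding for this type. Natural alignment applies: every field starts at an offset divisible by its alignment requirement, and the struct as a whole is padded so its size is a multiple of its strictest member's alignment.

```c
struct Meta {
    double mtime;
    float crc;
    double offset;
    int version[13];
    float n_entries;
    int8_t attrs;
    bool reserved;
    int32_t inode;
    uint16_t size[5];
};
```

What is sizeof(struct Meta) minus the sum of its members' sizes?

12

mtime at 0 (size 8, align 8) → ends 8
crc at 8 (size 4, align 4) → ends 12
pad 4 to align 8 for offset
offset at 16 (size 8, align 8) → ends 24
version at 24 (size 52, align 4) → ends 76
n_entries at 76 (size 4, align 4) → ends 80
attrs at 80 (size 1, align 1) → ends 81
reserved at 81 (size 1, align 1) → ends 82
pad 2 to align 4 for inode
inode at 84 (size 4, align 4) → ends 88
size at 88 (size 10, align 2) → ends 98
tail pad 6 to reach multiple of 8
total 104 bytes, alignment 8
data bytes 92, size 104 → padding 12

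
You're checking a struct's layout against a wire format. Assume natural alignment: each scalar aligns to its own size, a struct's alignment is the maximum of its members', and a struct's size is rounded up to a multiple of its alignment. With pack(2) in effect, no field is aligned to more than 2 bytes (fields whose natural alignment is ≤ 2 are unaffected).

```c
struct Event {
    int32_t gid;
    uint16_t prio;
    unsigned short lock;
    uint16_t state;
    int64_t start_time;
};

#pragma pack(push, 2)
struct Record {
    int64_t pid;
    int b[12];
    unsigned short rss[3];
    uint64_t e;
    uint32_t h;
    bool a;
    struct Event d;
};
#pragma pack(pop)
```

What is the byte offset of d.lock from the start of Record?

Event: 0..4  gid  (4B, 4-aligned); 4..6  prio  (2B, 2-aligned); 6..8  lock  (2B, 2-aligned); 8..10  state  (2B, 2-aligned); 10..16  -- padding (6B); 16..24  start_time  (8B, 8-aligned); sizeof = 24, alignof = 8
0..8  pid  (8B, 2-aligned)
8..56  b  (48B, 2-aligned)
56..62  rss  (6B, 2-aligned)
62..70  e  (8B, 2-aligned)
70..74  h  (4B, 2-aligned)
74..75  a  (1B, 1-aligned)
75..76  -- padding (1B)
76..100  d  (24B, 2-aligned)
within Event: lock at 6
76 + 6 = 82

82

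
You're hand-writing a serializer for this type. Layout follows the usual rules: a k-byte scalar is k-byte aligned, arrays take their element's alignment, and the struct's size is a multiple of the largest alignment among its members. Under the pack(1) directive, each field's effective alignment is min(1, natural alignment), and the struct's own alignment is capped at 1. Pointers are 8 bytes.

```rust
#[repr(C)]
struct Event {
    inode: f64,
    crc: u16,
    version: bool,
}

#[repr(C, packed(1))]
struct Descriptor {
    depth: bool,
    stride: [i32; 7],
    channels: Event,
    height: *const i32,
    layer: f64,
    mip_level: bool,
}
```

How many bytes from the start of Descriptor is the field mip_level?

Event: 0..8  inode  (8B, 8-aligned); 8..10  crc  (2B, 2-aligned); 10..11  version  (1B, 1-aligned); 11..16  -- tail padding (5B); sizeof = 16, alignof = 8
0..1  depth  (1B, 1-aligned)
1..29  stride  (28B, 1-aligned)
29..45  channels  (16B, 1-aligned)
45..53  height  (8B, 1-aligned)
53..61  layer  (8B, 1-aligned)
61..62  mip_level  (1B, 1-aligned)

61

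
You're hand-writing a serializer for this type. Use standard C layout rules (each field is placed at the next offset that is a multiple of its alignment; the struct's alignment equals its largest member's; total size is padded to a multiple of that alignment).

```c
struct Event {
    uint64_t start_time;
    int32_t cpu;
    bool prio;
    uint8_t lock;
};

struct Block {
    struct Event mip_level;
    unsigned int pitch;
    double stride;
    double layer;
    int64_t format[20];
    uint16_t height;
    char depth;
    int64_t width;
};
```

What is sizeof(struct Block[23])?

4968

Event: 0..8  start_time  (8B, 8-aligned); 8..12  cpu  (4B, 4-aligned); 12..13  prio  (1B, 1-aligned); 13..14  lock  (1B, 1-aligned); 14..16  -- tail padding (2B); sizeof = 16, alignof = 8
0..16  mip_level  (16B, 8-aligned)
16..20  pitch  (4B, 4-aligned)
20..24  -- padding (4B)
24..32  stride  (8B, 8-aligned)
32..40  layer  (8B, 8-aligned)
40..200  format  (160B, 8-aligned)
200..202  height  (2B, 2-aligned)
202..203  depth  (1B, 1-aligned)
203..208  -- padding (5B)
208..216  width  (8B, 8-aligned)
sizeof = 216, alignof = 8
array of 23: 23 × 216 = 4968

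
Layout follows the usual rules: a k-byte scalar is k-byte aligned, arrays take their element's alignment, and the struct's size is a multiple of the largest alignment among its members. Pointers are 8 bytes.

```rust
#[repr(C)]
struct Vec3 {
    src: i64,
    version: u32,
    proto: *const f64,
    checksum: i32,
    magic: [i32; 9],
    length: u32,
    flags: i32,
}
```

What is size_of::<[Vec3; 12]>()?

src at 0 (size 8, align 8) → ends 8
version at 8 (size 4, align 4) → ends 12
pad 4 to align 8 for proto
proto at 16 (size 8, align 8) → ends 24
checksum at 24 (size 4, align 4) → ends 28
magic at 28 (size 36, align 4) → ends 64
length at 64 (size 4, align 4) → ends 68
flags at 68 (size 4, align 4) → ends 72
total 72 bytes, alignment 8
array of 12: 12 × 72 = 864

864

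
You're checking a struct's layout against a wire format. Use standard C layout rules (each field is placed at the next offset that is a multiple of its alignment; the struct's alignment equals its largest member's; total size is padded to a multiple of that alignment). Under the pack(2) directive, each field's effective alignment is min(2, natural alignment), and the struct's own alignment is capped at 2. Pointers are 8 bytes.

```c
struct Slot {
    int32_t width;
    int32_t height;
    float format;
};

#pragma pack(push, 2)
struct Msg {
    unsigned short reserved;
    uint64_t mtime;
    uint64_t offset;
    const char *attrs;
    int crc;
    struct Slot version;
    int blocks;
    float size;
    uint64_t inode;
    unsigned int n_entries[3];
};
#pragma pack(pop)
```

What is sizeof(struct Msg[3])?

Slot: @0: width [4B, align 4] → 4; @4: height [4B, align 4] → 8; @8: format [4B, align 4] → 12; size 12, align 4
@0: reserved [2B, align 2] → 2
@2: mtime [8B, align 2] → 10
@10: offset [8B, align 2] → 18
@18: attrs [8B, align 2] → 26
@26: crc [4B, align 2] → 30
@30: version [12B, align 2] → 42
@42: blocks [4B, align 2] → 46
@46: size [4B, align 2] → 50
@50: inode [8B, align 2] → 58
@58: n_entries [12B, align 2] → 70
size 70, align 2
array of 3: 3 × 70 = 210

210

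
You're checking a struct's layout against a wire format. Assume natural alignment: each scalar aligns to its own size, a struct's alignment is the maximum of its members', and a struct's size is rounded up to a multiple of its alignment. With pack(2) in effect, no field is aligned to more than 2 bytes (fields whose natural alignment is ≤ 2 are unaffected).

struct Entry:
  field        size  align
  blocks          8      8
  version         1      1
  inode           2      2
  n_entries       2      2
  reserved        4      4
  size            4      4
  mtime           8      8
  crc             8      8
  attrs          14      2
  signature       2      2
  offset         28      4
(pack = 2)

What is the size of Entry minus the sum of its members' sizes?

blocks at 0 (size 8, align 2) → ends 8
version at 8 (size 1, align 1) → ends 9
pad 1 to align 2 for inode
inode at 10 (size 2, align 2) → ends 12
n_entries at 12 (size 2, align 2) → ends 14
reserved at 14 (size 4, align 2) → ends 18
size at 18 (size 4, align 2) → ends 22
mtime at 22 (size 8, align 2) → ends 30
crc at 30 (size 8, align 2) → ends 38
attrs at 38 (size 14, align 2) → ends 52
signature at 52 (size 2, align 2) → ends 54
offset at 54 (size 28, align 2) → ends 82
total 82 bytes, alignment 2
data bytes 81, size 82 → padding 1

1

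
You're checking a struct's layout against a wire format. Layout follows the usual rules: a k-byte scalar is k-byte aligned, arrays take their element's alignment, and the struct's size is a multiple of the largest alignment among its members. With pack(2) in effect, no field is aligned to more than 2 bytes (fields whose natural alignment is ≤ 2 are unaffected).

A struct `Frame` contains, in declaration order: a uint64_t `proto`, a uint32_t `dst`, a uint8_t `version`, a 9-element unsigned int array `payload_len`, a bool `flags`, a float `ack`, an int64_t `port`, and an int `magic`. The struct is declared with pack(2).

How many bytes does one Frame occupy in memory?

68

@0: proto [8B, align 2] → 8
@8: dst [4B, align 2] → 12
@12: version [1B, align 1] → 13
+1 pad (align 2)
@14: payload_len [36B, align 2] → 50
@50: flags [1B, align 1] → 51
+1 pad (align 2)
@52: ack [4B, align 2] → 56
@56: port [8B, align 2] → 64
@64: magic [4B, align 2] → 68
size 68, align 2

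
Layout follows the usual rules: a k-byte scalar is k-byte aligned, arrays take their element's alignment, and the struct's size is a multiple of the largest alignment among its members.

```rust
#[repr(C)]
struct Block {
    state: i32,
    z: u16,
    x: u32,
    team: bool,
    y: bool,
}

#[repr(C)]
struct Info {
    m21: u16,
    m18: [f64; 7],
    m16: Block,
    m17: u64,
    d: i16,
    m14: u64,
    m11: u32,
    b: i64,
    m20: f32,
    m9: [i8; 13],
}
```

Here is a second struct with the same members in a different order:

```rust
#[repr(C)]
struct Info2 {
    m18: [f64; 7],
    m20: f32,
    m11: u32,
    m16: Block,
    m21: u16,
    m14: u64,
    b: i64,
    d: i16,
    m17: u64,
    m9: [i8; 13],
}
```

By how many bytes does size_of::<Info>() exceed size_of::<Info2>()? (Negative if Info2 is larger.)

8

Block: @0: state [4B, align 4] → 4; @4: z [2B, align 2] → 6; +2 pad (align 4); @8: x [4B, align 4] → 12; @12: team [1B, align 1] → 13; @13: y [1B, align 1] → 14; +2 tail pad (align 4); size 16, align 4
@0: m21 [2B, align 2] → 2
+6 pad (align 8)
@8: m18 [56B, align 8] → 64
@64: m16 [16B, align 4] → 80
@80: m17 [8B, align 8] → 88
@88: d [2B, align 2] → 90
+6 pad (align 8)
@96: m14 [8B, align 8] → 104
@104: m11 [4B, align 4] → 108
+4 pad (align 8)
@112: b [8B, align 8] → 120
@120: m20 [4B, align 4] → 124
@124: m9 [13B, align 1] → 137
+7 tail pad (align 8)
size 144, align 8
— Info2 —
@0: m18 [56B, align 8] → 56
@56: m20 [4B, align 4] → 60
@60: m11 [4B, align 4] → 64
@64: m16 [16B, align 4] → 80
@80: m21 [2B, align 2] → 82
+6 pad (align 8)
@88: m14 [8B, align 8] → 96
@96: b [8B, align 8] → 104
@104: d [2B, align 2] → 106
+6 pad (align 8)
@112: m17 [8B, align 8] → 120
@120: m9 [13B, align 1] → 133
+3 tail pad (align 8)
size 136, align 8
144 − 136 = 8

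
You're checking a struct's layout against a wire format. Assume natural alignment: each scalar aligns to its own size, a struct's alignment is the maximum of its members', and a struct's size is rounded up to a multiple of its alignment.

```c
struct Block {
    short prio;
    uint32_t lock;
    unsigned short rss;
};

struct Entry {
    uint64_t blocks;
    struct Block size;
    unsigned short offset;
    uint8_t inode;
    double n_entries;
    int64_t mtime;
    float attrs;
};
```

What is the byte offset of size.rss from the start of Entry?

Block: @0: prio [2B, align 2] → 2; +2 pad (align 4); @4: lock [4B, align 4] → 8; @8: rss [2B, align 2] → 10; +2 tail pad (align 4); size 12, align 4
@0: blocks [8B, align 8] → 8
@8: size [12B, align 4] → 20
within Block: rss at 8
8 + 8 = 16

16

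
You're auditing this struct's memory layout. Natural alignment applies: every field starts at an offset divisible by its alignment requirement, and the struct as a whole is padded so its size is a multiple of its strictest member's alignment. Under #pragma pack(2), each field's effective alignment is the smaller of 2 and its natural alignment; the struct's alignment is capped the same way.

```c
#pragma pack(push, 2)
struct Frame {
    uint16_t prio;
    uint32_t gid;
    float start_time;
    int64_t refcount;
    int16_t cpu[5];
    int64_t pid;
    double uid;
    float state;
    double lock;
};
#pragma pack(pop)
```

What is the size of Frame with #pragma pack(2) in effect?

prio at 0 (size 2, align 2) → ends 2
gid at 2 (size 4, align 2) → ends 6
start_time at 6 (size 4, align 2) → ends 10
refcount at 10 (size 8, align 2) → ends 18
cpu at 18 (size 10, align 2) → ends 28
pid at 28 (size 8, align 2) → ends 36
uid at 36 (size 8, align 2) → ends 44
state at 44 (size 4, align 2) → ends 48
lock at 48 (size 8, align 2) → ends 56
total 56 bytes, alignment 2

56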